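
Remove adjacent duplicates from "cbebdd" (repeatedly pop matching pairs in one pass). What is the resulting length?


Input: cbebdd
Stack-based adjacent duplicate removal:
  Read 'c': push. Stack: c
  Read 'b': push. Stack: cb
  Read 'e': push. Stack: cbe
  Read 'b': push. Stack: cbeb
  Read 'd': push. Stack: cbebd
  Read 'd': matches stack top 'd' => pop. Stack: cbeb
Final stack: "cbeb" (length 4)

4


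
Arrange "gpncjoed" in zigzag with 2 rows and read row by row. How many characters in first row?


Zigzag "gpncjoed" into 2 rows:
Placing characters:
  'g' => row 0
  'p' => row 1
  'n' => row 0
  'c' => row 1
  'j' => row 0
  'o' => row 1
  'e' => row 0
  'd' => row 1
Rows:
  Row 0: "gnje"
  Row 1: "pcod"
First row length: 4

4


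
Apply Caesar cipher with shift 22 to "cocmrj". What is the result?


Caesar cipher: shift "cocmrj" by 22
  'c' (pos 2) + 22 = pos 24 = 'y'
  'o' (pos 14) + 22 = pos 10 = 'k'
  'c' (pos 2) + 22 = pos 24 = 'y'
  'm' (pos 12) + 22 = pos 8 = 'i'
  'r' (pos 17) + 22 = pos 13 = 'n'
  'j' (pos 9) + 22 = pos 5 = 'f'
Result: ykyinf

ykyinf


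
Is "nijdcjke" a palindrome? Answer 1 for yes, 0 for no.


Input: nijdcjke
Reversed: ekjcdjin
  Compare pos 0 ('n') with pos 7 ('e'): MISMATCH
  Compare pos 1 ('i') with pos 6 ('k'): MISMATCH
  Compare pos 2 ('j') with pos 5 ('j'): match
  Compare pos 3 ('d') with pos 4 ('c'): MISMATCH
Result: not a palindrome

0


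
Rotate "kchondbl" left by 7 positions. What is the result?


Input: "kchondbl", rotate left by 7
First 7 characters: "kchondb"
Remaining characters: "l"
Concatenate remaining + first: "l" + "kchondb" = "lkchondb"

lkchondb


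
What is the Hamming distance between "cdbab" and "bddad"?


Comparing "cdbab" and "bddad" position by position:
  Position 0: 'c' vs 'b' => differ
  Position 1: 'd' vs 'd' => same
  Position 2: 'b' vs 'd' => differ
  Position 3: 'a' vs 'a' => same
  Position 4: 'b' vs 'd' => differ
Total differences (Hamming distance): 3

3


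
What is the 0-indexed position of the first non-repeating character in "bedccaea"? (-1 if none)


Input: bedccaea
Character frequencies:
  'a': 2
  'b': 1
  'c': 2
  'd': 1
  'e': 2
Scanning left to right for freq == 1:
  Position 0 ('b'): unique! => answer = 0

0


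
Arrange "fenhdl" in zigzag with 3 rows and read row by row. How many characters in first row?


Zigzag "fenhdl" into 3 rows:
Placing characters:
  'f' => row 0
  'e' => row 1
  'n' => row 2
  'h' => row 1
  'd' => row 0
  'l' => row 1
Rows:
  Row 0: "fd"
  Row 1: "ehl"
  Row 2: "n"
First row length: 2

2


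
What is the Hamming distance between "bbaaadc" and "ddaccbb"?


Comparing "bbaaadc" and "ddaccbb" position by position:
  Position 0: 'b' vs 'd' => differ
  Position 1: 'b' vs 'd' => differ
  Position 2: 'a' vs 'a' => same
  Position 3: 'a' vs 'c' => differ
  Position 4: 'a' vs 'c' => differ
  Position 5: 'd' vs 'b' => differ
  Position 6: 'c' vs 'b' => differ
Total differences (Hamming distance): 6

6


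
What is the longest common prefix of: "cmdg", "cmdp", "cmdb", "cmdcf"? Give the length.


Words: cmdg, cmdp, cmdb, cmdcf
  Position 0: all 'c' => match
  Position 1: all 'm' => match
  Position 2: all 'd' => match
  Position 3: ('g', 'p', 'b', 'c') => mismatch, stop
LCP = "cmd" (length 3)

3


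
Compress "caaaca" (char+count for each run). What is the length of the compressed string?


Input: caaaca
Runs:
  'c' x 1 => "c1"
  'a' x 3 => "a3"
  'c' x 1 => "c1"
  'a' x 1 => "a1"
Compressed: "c1a3c1a1"
Compressed length: 8

8


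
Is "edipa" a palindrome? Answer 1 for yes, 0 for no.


Input: edipa
Reversed: apide
  Compare pos 0 ('e') with pos 4 ('a'): MISMATCH
  Compare pos 1 ('d') with pos 3 ('p'): MISMATCH
Result: not a palindrome

0


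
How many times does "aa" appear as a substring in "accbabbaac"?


Searching for "aa" in "accbabbaac"
Scanning each position:
  Position 0: "ac" => no
  Position 1: "cc" => no
  Position 2: "cb" => no
  Position 3: "ba" => no
  Position 4: "ab" => no
  Position 5: "bb" => no
  Position 6: "ba" => no
  Position 7: "aa" => MATCH
  Position 8: "ac" => no
Total occurrences: 1

1


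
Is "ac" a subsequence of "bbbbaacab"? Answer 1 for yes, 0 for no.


Check if "ac" is a subsequence of "bbbbaacab"
Greedy scan:
  Position 0 ('b'): no match needed
  Position 1 ('b'): no match needed
  Position 2 ('b'): no match needed
  Position 3 ('b'): no match needed
  Position 4 ('a'): matches sub[0] = 'a'
  Position 5 ('a'): no match needed
  Position 6 ('c'): matches sub[1] = 'c'
  Position 7 ('a'): no match needed
  Position 8 ('b'): no match needed
All 2 characters matched => is a subsequence

1


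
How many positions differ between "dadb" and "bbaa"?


Comparing "dadb" and "bbaa" position by position:
  Position 0: 'd' vs 'b' => DIFFER
  Position 1: 'a' vs 'b' => DIFFER
  Position 2: 'd' vs 'a' => DIFFER
  Position 3: 'b' vs 'a' => DIFFER
Positions that differ: 4

4


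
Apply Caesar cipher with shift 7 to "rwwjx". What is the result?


Caesar cipher: shift "rwwjx" by 7
  'r' (pos 17) + 7 = pos 24 = 'y'
  'w' (pos 22) + 7 = pos 3 = 'd'
  'w' (pos 22) + 7 = pos 3 = 'd'
  'j' (pos 9) + 7 = pos 16 = 'q'
  'x' (pos 23) + 7 = pos 4 = 'e'
Result: yddqe

yddqe


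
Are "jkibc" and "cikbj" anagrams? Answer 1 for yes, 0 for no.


Strings: "jkibc", "cikbj"
Sorted first:  bcijk
Sorted second: bcijk
Sorted forms match => anagrams

1


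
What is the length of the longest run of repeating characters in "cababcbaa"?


Input: "cababcbaa"
Scanning for longest run:
  Position 1 ('a'): new char, reset run to 1
  Position 2 ('b'): new char, reset run to 1
  Position 3 ('a'): new char, reset run to 1
  Position 4 ('b'): new char, reset run to 1
  Position 5 ('c'): new char, reset run to 1
  Position 6 ('b'): new char, reset run to 1
  Position 7 ('a'): new char, reset run to 1
  Position 8 ('a'): continues run of 'a', length=2
Longest run: 'a' with length 2

2


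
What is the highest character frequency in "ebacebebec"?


Input: ebacebebec
Character counts:
  'a': 1
  'b': 3
  'c': 2
  'e': 4
Maximum frequency: 4

4


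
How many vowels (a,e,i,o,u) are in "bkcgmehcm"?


Input: bkcgmehcm
Checking each character:
  'b' at position 0: consonant
  'k' at position 1: consonant
  'c' at position 2: consonant
  'g' at position 3: consonant
  'm' at position 4: consonant
  'e' at position 5: vowel (running total: 1)
  'h' at position 6: consonant
  'c' at position 7: consonant
  'm' at position 8: consonant
Total vowels: 1

1


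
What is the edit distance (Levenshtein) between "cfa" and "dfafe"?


Computing edit distance: "cfa" -> "dfafe"
DP table:
           d    f    a    f    e
      0    1    2    3    4    5
  c   1    1    2    3    4    5
  f   2    2    1    2    3    4
  a   3    3    2    1    2    3
Edit distance = dp[3][5] = 3

3


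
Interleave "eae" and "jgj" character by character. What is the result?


Interleaving "eae" and "jgj":
  Position 0: 'e' from first, 'j' from second => "ej"
  Position 1: 'a' from first, 'g' from second => "ag"
  Position 2: 'e' from first, 'j' from second => "ej"
Result: ejagej

ejagej


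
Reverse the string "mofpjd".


Input: mofpjd
Reading characters right to left:
  Position 5: 'd'
  Position 4: 'j'
  Position 3: 'p'
  Position 2: 'f'
  Position 1: 'o'
  Position 0: 'm'
Reversed: djpfom

djpfom


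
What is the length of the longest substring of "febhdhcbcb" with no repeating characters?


Input: "febhdhcbcb"
Sliding window (track last position of each char):
  Position 0 ('f'): window [0,0] length 1 -- new best
  Position 1 ('e'): window [0,1] length 2 -- new best
  Position 2 ('b'): window [0,2] length 3 -- new best
  Position 3 ('h'): window [0,3] length 4 -- new best
  Position 4 ('d'): window [0,4] length 5 -- new best
  Position 5 ('h'): repeat (last at 3), move window start to 4
  Position 5 ('h'): window [4,5] length 2
  Position 6 ('c'): window [4,6] length 3
  Position 7 ('b'): window [4,7] length 4
  Position 8 ('c'): repeat (last at 6), move window start to 7
  Position 8 ('c'): window [7,8] length 2
  Position 9 ('b'): repeat (last at 7), move window start to 8
  Position 9 ('b'): window [8,9] length 2
Longest substring with no repeats: "febhd" with length 5

5


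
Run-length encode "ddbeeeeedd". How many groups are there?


Input: ddbeeeeedd
Scanning for consecutive runs:
  Group 1: 'd' x 2 (positions 0-1)
  Group 2: 'b' x 1 (positions 2-2)
  Group 3: 'e' x 5 (positions 3-7)
  Group 4: 'd' x 2 (positions 8-9)
Total groups: 4

4


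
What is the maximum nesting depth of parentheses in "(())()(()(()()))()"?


Input: "(())()(()(()()))()"
Tracking depth:
  Position 0 '(': depth becomes 1
  Position 1 '(': depth becomes 2
  Position 2 ')': depth becomes 1
  Position 3 ')': depth becomes 0
  Position 4 '(': depth becomes 1
  Position 5 ')': depth becomes 0
  Position 6 '(': depth becomes 1
  Position 7 '(': depth becomes 2
  Position 8 ')': depth becomes 1
  Position 9 '(': depth becomes 2
  Position 10 '(': depth becomes 3
  Position 11 ')': depth becomes 2
  Position 12 '(': depth becomes 3
  Position 13 ')': depth becomes 2
  Position 14 ')': depth becomes 1
  Position 15 ')': depth becomes 0
  Position 16 '(': depth becomes 1
  Position 17 ')': depth becomes 0
Maximum depth reached: 3

3


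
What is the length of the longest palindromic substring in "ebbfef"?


Input: "ebbfef"
Checking substrings for palindromes:
  [3:6] "fef" (len 3) => palindrome
  [1:3] "bb" (len 2) => palindrome
Longest palindromic substring: "fef" with length 3

3


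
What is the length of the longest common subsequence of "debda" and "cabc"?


LCS of "debda" and "cabc"
DP table:
           c    a    b    c
      0    0    0    0    0
  d   0    0    0    0    0
  e   0    0    0    0    0
  b   0    0    0    1    1
  d   0    0    0    1    1
  a   0    0    1    1    1
LCS length = dp[5][4] = 1

1


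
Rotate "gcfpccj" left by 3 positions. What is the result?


Input: "gcfpccj", rotate left by 3
First 3 characters: "gcf"
Remaining characters: "pccj"
Concatenate remaining + first: "pccj" + "gcf" = "pccjgcf"

pccjgcf


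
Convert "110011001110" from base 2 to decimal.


Input: "110011001110" in base 2
Positional expansion:
  Digit '1' (value 1) x 2^11 = 2048
  Digit '1' (value 1) x 2^10 = 1024
  Digit '0' (value 0) x 2^9 = 0
  Digit '0' (value 0) x 2^8 = 0
  Digit '1' (value 1) x 2^7 = 128
  Digit '1' (value 1) x 2^6 = 64
  Digit '0' (value 0) x 2^5 = 0
  Digit '0' (value 0) x 2^4 = 0
  Digit '1' (value 1) x 2^3 = 8
  Digit '1' (value 1) x 2^2 = 4
  Digit '1' (value 1) x 2^1 = 2
  Digit '0' (value 0) x 2^0 = 0
Sum = 3278

3278


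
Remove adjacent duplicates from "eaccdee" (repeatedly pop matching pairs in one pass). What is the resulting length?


Input: eaccdee
Stack-based adjacent duplicate removal:
  Read 'e': push. Stack: e
  Read 'a': push. Stack: ea
  Read 'c': push. Stack: eac
  Read 'c': matches stack top 'c' => pop. Stack: ea
  Read 'd': push. Stack: ead
  Read 'e': push. Stack: eade
  Read 'e': matches stack top 'e' => pop. Stack: ead
Final stack: "ead" (length 3)

3


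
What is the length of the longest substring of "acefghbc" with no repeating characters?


Input: "acefghbc"
Sliding window (track last position of each char):
  Position 0 ('a'): window [0,0] length 1 -- new best
  Position 1 ('c'): window [0,1] length 2 -- new best
  Position 2 ('e'): window [0,2] length 3 -- new best
  Position 3 ('f'): window [0,3] length 4 -- new best
  Position 4 ('g'): window [0,4] length 5 -- new best
  Position 5 ('h'): window [0,5] length 6 -- new best
  Position 6 ('b'): window [0,6] length 7 -- new best
  Position 7 ('c'): repeat (last at 1), move window start to 2
  Position 7 ('c'): window [2,7] length 6
Longest substring with no repeats: "acefghb" with length 7

7


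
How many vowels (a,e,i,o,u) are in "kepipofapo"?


Input: kepipofapo
Checking each character:
  'k' at position 0: consonant
  'e' at position 1: vowel (running total: 1)
  'p' at position 2: consonant
  'i' at position 3: vowel (running total: 2)
  'p' at position 4: consonant
  'o' at position 5: vowel (running total: 3)
  'f' at position 6: consonant
  'a' at position 7: vowel (running total: 4)
  'p' at position 8: consonant
  'o' at position 9: vowel (running total: 5)
Total vowels: 5

5


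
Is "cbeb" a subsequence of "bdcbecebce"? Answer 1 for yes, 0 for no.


Check if "cbeb" is a subsequence of "bdcbecebce"
Greedy scan:
  Position 0 ('b'): no match needed
  Position 1 ('d'): no match needed
  Position 2 ('c'): matches sub[0] = 'c'
  Position 3 ('b'): matches sub[1] = 'b'
  Position 4 ('e'): matches sub[2] = 'e'
  Position 5 ('c'): no match needed
  Position 6 ('e'): no match needed
  Position 7 ('b'): matches sub[3] = 'b'
  Position 8 ('c'): no match needed
  Position 9 ('e'): no match needed
All 4 characters matched => is a subsequence

1


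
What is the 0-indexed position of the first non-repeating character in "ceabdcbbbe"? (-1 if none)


Input: ceabdcbbbe
Character frequencies:
  'a': 1
  'b': 4
  'c': 2
  'd': 1
  'e': 2
Scanning left to right for freq == 1:
  Position 0 ('c'): freq=2, skip
  Position 1 ('e'): freq=2, skip
  Position 2 ('a'): unique! => answer = 2

2


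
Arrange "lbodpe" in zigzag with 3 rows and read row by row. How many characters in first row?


Zigzag "lbodpe" into 3 rows:
Placing characters:
  'l' => row 0
  'b' => row 1
  'o' => row 2
  'd' => row 1
  'p' => row 0
  'e' => row 1
Rows:
  Row 0: "lp"
  Row 1: "bde"
  Row 2: "o"
First row length: 2

2


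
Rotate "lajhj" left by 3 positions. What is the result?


Input: "lajhj", rotate left by 3
First 3 characters: "laj"
Remaining characters: "hj"
Concatenate remaining + first: "hj" + "laj" = "hjlaj"

hjlaj


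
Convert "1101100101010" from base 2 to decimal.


Input: "1101100101010" in base 2
Positional expansion:
  Digit '1' (value 1) x 2^12 = 4096
  Digit '1' (value 1) x 2^11 = 2048
  Digit '0' (value 0) x 2^10 = 0
  Digit '1' (value 1) x 2^9 = 512
  Digit '1' (value 1) x 2^8 = 256
  Digit '0' (value 0) x 2^7 = 0
  Digit '0' (value 0) x 2^6 = 0
  Digit '1' (value 1) x 2^5 = 32
  Digit '0' (value 0) x 2^4 = 0
  Digit '1' (value 1) x 2^3 = 8
  Digit '0' (value 0) x 2^2 = 0
  Digit '1' (value 1) x 2^1 = 2
  Digit '0' (value 0) x 2^0 = 0
Sum = 6954

6954


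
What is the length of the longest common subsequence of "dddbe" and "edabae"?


LCS of "dddbe" and "edabae"
DP table:
           e    d    a    b    a    e
      0    0    0    0    0    0    0
  d   0    0    1    1    1    1    1
  d   0    0    1    1    1    1    1
  d   0    0    1    1    1    1    1
  b   0    0    1    1    2    2    2
  e   0    1    1    1    2    2    3
LCS length = dp[5][6] = 3

3


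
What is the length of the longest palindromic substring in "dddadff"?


Input: "dddadff"
Checking substrings for palindromes:
  [0:3] "ddd" (len 3) => palindrome
  [2:5] "dad" (len 3) => palindrome
  [0:2] "dd" (len 2) => palindrome
  [1:3] "dd" (len 2) => palindrome
  [5:7] "ff" (len 2) => palindrome
Longest palindromic substring: "ddd" with length 3

3


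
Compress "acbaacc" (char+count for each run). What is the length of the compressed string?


Input: acbaacc
Runs:
  'a' x 1 => "a1"
  'c' x 1 => "c1"
  'b' x 1 => "b1"
  'a' x 2 => "a2"
  'c' x 2 => "c2"
Compressed: "a1c1b1a2c2"
Compressed length: 10

10


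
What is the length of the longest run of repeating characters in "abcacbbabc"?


Input: "abcacbbabc"
Scanning for longest run:
  Position 1 ('b'): new char, reset run to 1
  Position 2 ('c'): new char, reset run to 1
  Position 3 ('a'): new char, reset run to 1
  Position 4 ('c'): new char, reset run to 1
  Position 5 ('b'): new char, reset run to 1
  Position 6 ('b'): continues run of 'b', length=2
  Position 7 ('a'): new char, reset run to 1
  Position 8 ('b'): new char, reset run to 1
  Position 9 ('c'): new char, reset run to 1
Longest run: 'b' with length 2

2


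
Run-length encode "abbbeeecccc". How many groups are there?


Input: abbbeeecccc
Scanning for consecutive runs:
  Group 1: 'a' x 1 (positions 0-0)
  Group 2: 'b' x 3 (positions 1-3)
  Group 3: 'e' x 3 (positions 4-6)
  Group 4: 'c' x 4 (positions 7-10)
Total groups: 4

4


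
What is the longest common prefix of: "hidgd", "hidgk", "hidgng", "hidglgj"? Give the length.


Words: hidgd, hidgk, hidgng, hidglgj
  Position 0: all 'h' => match
  Position 1: all 'i' => match
  Position 2: all 'd' => match
  Position 3: all 'g' => match
  Position 4: ('d', 'k', 'n', 'l') => mismatch, stop
LCP = "hidg" (length 4)

4


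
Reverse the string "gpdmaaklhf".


Input: gpdmaaklhf
Reading characters right to left:
  Position 9: 'f'
  Position 8: 'h'
  Position 7: 'l'
  Position 6: 'k'
  Position 5: 'a'
  Position 4: 'a'
  Position 3: 'm'
  Position 2: 'd'
  Position 1: 'p'
  Position 0: 'g'
Reversed: fhlkaamdpg

fhlkaamdpg


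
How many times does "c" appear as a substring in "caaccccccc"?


Searching for "c" in "caaccccccc"
Scanning each position:
  Position 0: "c" => MATCH
  Position 1: "a" => no
  Position 2: "a" => no
  Position 3: "c" => MATCH
  Position 4: "c" => MATCH
  Position 5: "c" => MATCH
  Position 6: "c" => MATCH
  Position 7: "c" => MATCH
  Position 8: "c" => MATCH
  Position 9: "c" => MATCH
Total occurrences: 8

8


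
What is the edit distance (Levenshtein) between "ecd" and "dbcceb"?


Computing edit distance: "ecd" -> "dbcceb"
DP table:
           d    b    c    c    e    b
      0    1    2    3    4    5    6
  e   1    1    2    3    4    4    5
  c   2    2    2    2    3    4    5
  d   3    2    3    3    3    4    5
Edit distance = dp[3][6] = 5

5


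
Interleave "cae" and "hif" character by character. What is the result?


Interleaving "cae" and "hif":
  Position 0: 'c' from first, 'h' from second => "ch"
  Position 1: 'a' from first, 'i' from second => "ai"
  Position 2: 'e' from first, 'f' from second => "ef"
Result: chaief

chaief


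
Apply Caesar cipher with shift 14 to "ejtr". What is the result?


Caesar cipher: shift "ejtr" by 14
  'e' (pos 4) + 14 = pos 18 = 's'
  'j' (pos 9) + 14 = pos 23 = 'x'
  't' (pos 19) + 14 = pos 7 = 'h'
  'r' (pos 17) + 14 = pos 5 = 'f'
Result: sxhf

sxhf


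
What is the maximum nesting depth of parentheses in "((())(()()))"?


Input: "((())(()()))"
Tracking depth:
  Position 0 '(': depth becomes 1
  Position 1 '(': depth becomes 2
  Position 2 '(': depth becomes 3
  Position 3 ')': depth becomes 2
  Position 4 ')': depth becomes 1
  Position 5 '(': depth becomes 2
  Position 6 '(': depth becomes 3
  Position 7 ')': depth becomes 2
  Position 8 '(': depth becomes 3
  Position 9 ')': depth becomes 2
  Position 10 ')': depth becomes 1
  Position 11 ')': depth becomes 0
Maximum depth reached: 3

3


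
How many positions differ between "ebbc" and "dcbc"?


Comparing "ebbc" and "dcbc" position by position:
  Position 0: 'e' vs 'd' => DIFFER
  Position 1: 'b' vs 'c' => DIFFER
  Position 2: 'b' vs 'b' => same
  Position 3: 'c' vs 'c' => same
Positions that differ: 2

2


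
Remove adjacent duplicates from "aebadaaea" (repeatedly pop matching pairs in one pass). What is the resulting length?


Input: aebadaaea
Stack-based adjacent duplicate removal:
  Read 'a': push. Stack: a
  Read 'e': push. Stack: ae
  Read 'b': push. Stack: aeb
  Read 'a': push. Stack: aeba
  Read 'd': push. Stack: aebad
  Read 'a': push. Stack: aebada
  Read 'a': matches stack top 'a' => pop. Stack: aebad
  Read 'e': push. Stack: aebade
  Read 'a': push. Stack: aebadea
Final stack: "aebadea" (length 7)

7


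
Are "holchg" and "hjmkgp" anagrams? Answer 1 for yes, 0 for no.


Strings: "holchg", "hjmkgp"
Sorted first:  cghhlo
Sorted second: ghjkmp
Differ at position 0: 'c' vs 'g' => not anagrams

0


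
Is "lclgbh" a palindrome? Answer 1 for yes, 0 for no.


Input: lclgbh
Reversed: hbglcl
  Compare pos 0 ('l') with pos 5 ('h'): MISMATCH
  Compare pos 1 ('c') with pos 4 ('b'): MISMATCH
  Compare pos 2 ('l') with pos 3 ('g'): MISMATCH
Result: not a palindrome

0


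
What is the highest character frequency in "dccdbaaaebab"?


Input: dccdbaaaebab
Character counts:
  'a': 4
  'b': 3
  'c': 2
  'd': 2
  'e': 1
Maximum frequency: 4

4


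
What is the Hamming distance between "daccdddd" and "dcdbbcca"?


Comparing "daccdddd" and "dcdbbcca" position by position:
  Position 0: 'd' vs 'd' => same
  Position 1: 'a' vs 'c' => differ
  Position 2: 'c' vs 'd' => differ
  Position 3: 'c' vs 'b' => differ
  Position 4: 'd' vs 'b' => differ
  Position 5: 'd' vs 'c' => differ
  Position 6: 'd' vs 'c' => differ
  Position 7: 'd' vs 'a' => differ
Total differences (Hamming distance): 7

7


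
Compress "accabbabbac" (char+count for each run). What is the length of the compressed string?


Input: accabbabbac
Runs:
  'a' x 1 => "a1"
  'c' x 2 => "c2"
  'a' x 1 => "a1"
  'b' x 2 => "b2"
  'a' x 1 => "a1"
  'b' x 2 => "b2"
  'a' x 1 => "a1"
  'c' x 1 => "c1"
Compressed: "a1c2a1b2a1b2a1c1"
Compressed length: 16

16


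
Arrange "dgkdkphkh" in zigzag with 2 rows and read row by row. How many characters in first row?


Zigzag "dgkdkphkh" into 2 rows:
Placing characters:
  'd' => row 0
  'g' => row 1
  'k' => row 0
  'd' => row 1
  'k' => row 0
  'p' => row 1
  'h' => row 0
  'k' => row 1
  'h' => row 0
Rows:
  Row 0: "dkkhh"
  Row 1: "gdpk"
First row length: 5

5


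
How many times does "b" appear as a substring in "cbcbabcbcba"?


Searching for "b" in "cbcbabcbcba"
Scanning each position:
  Position 0: "c" => no
  Position 1: "b" => MATCH
  Position 2: "c" => no
  Position 3: "b" => MATCH
  Position 4: "a" => no
  Position 5: "b" => MATCH
  Position 6: "c" => no
  Position 7: "b" => MATCH
  Position 8: "c" => no
  Position 9: "b" => MATCH
  Position 10: "a" => no
Total occurrences: 5

5


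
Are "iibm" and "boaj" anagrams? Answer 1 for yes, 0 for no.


Strings: "iibm", "boaj"
Sorted first:  biim
Sorted second: abjo
Differ at position 0: 'b' vs 'a' => not anagrams

0


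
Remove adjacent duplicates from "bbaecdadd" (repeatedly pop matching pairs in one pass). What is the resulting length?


Input: bbaecdadd
Stack-based adjacent duplicate removal:
  Read 'b': push. Stack: b
  Read 'b': matches stack top 'b' => pop. Stack: (empty)
  Read 'a': push. Stack: a
  Read 'e': push. Stack: ae
  Read 'c': push. Stack: aec
  Read 'd': push. Stack: aecd
  Read 'a': push. Stack: aecda
  Read 'd': push. Stack: aecdad
  Read 'd': matches stack top 'd' => pop. Stack: aecda
Final stack: "aecda" (length 5)

5


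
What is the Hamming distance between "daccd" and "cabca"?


Comparing "daccd" and "cabca" position by position:
  Position 0: 'd' vs 'c' => differ
  Position 1: 'a' vs 'a' => same
  Position 2: 'c' vs 'b' => differ
  Position 3: 'c' vs 'c' => same
  Position 4: 'd' vs 'a' => differ
Total differences (Hamming distance): 3

3


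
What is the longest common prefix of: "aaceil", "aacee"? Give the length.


Words: aaceil, aacee
  Position 0: all 'a' => match
  Position 1: all 'a' => match
  Position 2: all 'c' => match
  Position 3: all 'e' => match
  Position 4: ('i', 'e') => mismatch, stop
LCP = "aace" (length 4)

4


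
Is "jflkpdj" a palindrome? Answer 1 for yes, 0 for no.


Input: jflkpdj
Reversed: jdpklfj
  Compare pos 0 ('j') with pos 6 ('j'): match
  Compare pos 1 ('f') with pos 5 ('d'): MISMATCH
  Compare pos 2 ('l') with pos 4 ('p'): MISMATCH
Result: not a palindrome

0


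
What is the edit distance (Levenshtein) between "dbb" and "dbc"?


Computing edit distance: "dbb" -> "dbc"
DP table:
           d    b    c
      0    1    2    3
  d   1    0    1    2
  b   2    1    0    1
  b   3    2    1    1
Edit distance = dp[3][3] = 1

1


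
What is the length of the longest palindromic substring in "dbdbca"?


Input: "dbdbca"
Checking substrings for palindromes:
  [0:3] "dbd" (len 3) => palindrome
  [1:4] "bdb" (len 3) => palindrome
Longest palindromic substring: "dbd" with length 3

3


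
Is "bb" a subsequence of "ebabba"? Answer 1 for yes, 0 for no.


Check if "bb" is a subsequence of "ebabba"
Greedy scan:
  Position 0 ('e'): no match needed
  Position 1 ('b'): matches sub[0] = 'b'
  Position 2 ('a'): no match needed
  Position 3 ('b'): matches sub[1] = 'b'
  Position 4 ('b'): no match needed
  Position 5 ('a'): no match needed
All 2 characters matched => is a subsequence

1


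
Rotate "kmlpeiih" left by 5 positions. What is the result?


Input: "kmlpeiih", rotate left by 5
First 5 characters: "kmlpe"
Remaining characters: "iih"
Concatenate remaining + first: "iih" + "kmlpe" = "iihkmlpe"

iihkmlpe


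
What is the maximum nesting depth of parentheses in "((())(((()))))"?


Input: "((())(((()))))"
Tracking depth:
  Position 0 '(': depth becomes 1
  Position 1 '(': depth becomes 2
  Position 2 '(': depth becomes 3
  Position 3 ')': depth becomes 2
  Position 4 ')': depth becomes 1
  Position 5 '(': depth becomes 2
  Position 6 '(': depth becomes 3
  Position 7 '(': depth becomes 4
  Position 8 '(': depth becomes 5
  Position 9 ')': depth becomes 4
  Position 10 ')': depth becomes 3
  Position 11 ')': depth becomes 2
  Position 12 ')': depth becomes 1
  Position 13 ')': depth becomes 0
Maximum depth reached: 5

5


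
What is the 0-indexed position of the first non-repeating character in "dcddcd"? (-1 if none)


Input: dcddcd
Character frequencies:
  'c': 2
  'd': 4
Scanning left to right for freq == 1:
  Position 0 ('d'): freq=4, skip
  Position 1 ('c'): freq=2, skip
  Position 2 ('d'): freq=4, skip
  Position 3 ('d'): freq=4, skip
  Position 4 ('c'): freq=2, skip
  Position 5 ('d'): freq=4, skip
  No unique character found => answer = -1

-1


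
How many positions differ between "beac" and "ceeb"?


Comparing "beac" and "ceeb" position by position:
  Position 0: 'b' vs 'c' => DIFFER
  Position 1: 'e' vs 'e' => same
  Position 2: 'a' vs 'e' => DIFFER
  Position 3: 'c' vs 'b' => DIFFER
Positions that differ: 3

3


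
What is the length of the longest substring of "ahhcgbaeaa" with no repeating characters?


Input: "ahhcgbaeaa"
Sliding window (track last position of each char):
  Position 0 ('a'): window [0,0] length 1 -- new best
  Position 1 ('h'): window [0,1] length 2 -- new best
  Position 2 ('h'): repeat (last at 1), move window start to 2
  Position 2 ('h'): window [2,2] length 1
  Position 3 ('c'): window [2,3] length 2
  Position 4 ('g'): window [2,4] length 3 -- new best
  Position 5 ('b'): window [2,5] length 4 -- new best
  Position 6 ('a'): window [2,6] length 5 -- new best
  Position 7 ('e'): window [2,7] length 6 -- new best
  Position 8 ('a'): repeat (last at 6), move window start to 7
  Position 8 ('a'): window [7,8] length 2
  Position 9 ('a'): repeat (last at 8), move window start to 9
  Position 9 ('a'): window [9,9] length 1
Longest substring with no repeats: "hcgbae" with length 6

6


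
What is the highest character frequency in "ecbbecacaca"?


Input: ecbbecacaca
Character counts:
  'a': 3
  'b': 2
  'c': 4
  'e': 2
Maximum frequency: 4

4


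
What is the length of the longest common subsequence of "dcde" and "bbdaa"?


LCS of "dcde" and "bbdaa"
DP table:
           b    b    d    a    a
      0    0    0    0    0    0
  d   0    0    0    1    1    1
  c   0    0    0    1    1    1
  d   0    0    0    1    1    1
  e   0    0    0    1    1    1
LCS length = dp[4][5] = 1

1


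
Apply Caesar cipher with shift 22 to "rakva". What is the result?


Caesar cipher: shift "rakva" by 22
  'r' (pos 17) + 22 = pos 13 = 'n'
  'a' (pos 0) + 22 = pos 22 = 'w'
  'k' (pos 10) + 22 = pos 6 = 'g'
  'v' (pos 21) + 22 = pos 17 = 'r'
  'a' (pos 0) + 22 = pos 22 = 'w'
Result: nwgrw

nwgrw


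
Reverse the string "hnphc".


Input: hnphc
Reading characters right to left:
  Position 4: 'c'
  Position 3: 'h'
  Position 2: 'p'
  Position 1: 'n'
  Position 0: 'h'
Reversed: chpnh

chpnh


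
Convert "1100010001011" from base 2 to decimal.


Input: "1100010001011" in base 2
Positional expansion:
  Digit '1' (value 1) x 2^12 = 4096
  Digit '1' (value 1) x 2^11 = 2048
  Digit '0' (value 0) x 2^10 = 0
  Digit '0' (value 0) x 2^9 = 0
  Digit '0' (value 0) x 2^8 = 0
  Digit '1' (value 1) x 2^7 = 128
  Digit '0' (value 0) x 2^6 = 0
  Digit '0' (value 0) x 2^5 = 0
  Digit '0' (value 0) x 2^4 = 0
  Digit '1' (value 1) x 2^3 = 8
  Digit '0' (value 0) x 2^2 = 0
  Digit '1' (value 1) x 2^1 = 2
  Digit '1' (value 1) x 2^0 = 1
Sum = 6283

6283


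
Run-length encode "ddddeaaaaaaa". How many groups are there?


Input: ddddeaaaaaaa
Scanning for consecutive runs:
  Group 1: 'd' x 4 (positions 0-3)
  Group 2: 'e' x 1 (positions 4-4)
  Group 3: 'a' x 7 (positions 5-11)
Total groups: 3

3


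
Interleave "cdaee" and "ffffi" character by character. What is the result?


Interleaving "cdaee" and "ffffi":
  Position 0: 'c' from first, 'f' from second => "cf"
  Position 1: 'd' from first, 'f' from second => "df"
  Position 2: 'a' from first, 'f' from second => "af"
  Position 3: 'e' from first, 'f' from second => "ef"
  Position 4: 'e' from first, 'i' from second => "ei"
Result: cfdfafefei

cfdfafefei


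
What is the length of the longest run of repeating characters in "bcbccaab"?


Input: "bcbccaab"
Scanning for longest run:
  Position 1 ('c'): new char, reset run to 1
  Position 2 ('b'): new char, reset run to 1
  Position 3 ('c'): new char, reset run to 1
  Position 4 ('c'): continues run of 'c', length=2
  Position 5 ('a'): new char, reset run to 1
  Position 6 ('a'): continues run of 'a', length=2
  Position 7 ('b'): new char, reset run to 1
Longest run: 'c' with length 2

2


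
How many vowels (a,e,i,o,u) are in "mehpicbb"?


Input: mehpicbb
Checking each character:
  'm' at position 0: consonant
  'e' at position 1: vowel (running total: 1)
  'h' at position 2: consonant
  'p' at position 3: consonant
  'i' at position 4: vowel (running total: 2)
  'c' at position 5: consonant
  'b' at position 6: consonant
  'b' at position 7: consonant
Total vowels: 2

2


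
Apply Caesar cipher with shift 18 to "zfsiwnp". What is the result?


Caesar cipher: shift "zfsiwnp" by 18
  'z' (pos 25) + 18 = pos 17 = 'r'
  'f' (pos 5) + 18 = pos 23 = 'x'
  's' (pos 18) + 18 = pos 10 = 'k'
  'i' (pos 8) + 18 = pos 0 = 'a'
  'w' (pos 22) + 18 = pos 14 = 'o'
  'n' (pos 13) + 18 = pos 5 = 'f'
  'p' (pos 15) + 18 = pos 7 = 'h'
Result: rxkaofh

rxkaofh


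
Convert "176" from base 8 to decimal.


Input: "176" in base 8
Positional expansion:
  Digit '1' (value 1) x 8^2 = 64
  Digit '7' (value 7) x 8^1 = 56
  Digit '6' (value 6) x 8^0 = 6
Sum = 126

126


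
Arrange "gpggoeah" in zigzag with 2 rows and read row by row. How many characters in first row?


Zigzag "gpggoeah" into 2 rows:
Placing characters:
  'g' => row 0
  'p' => row 1
  'g' => row 0
  'g' => row 1
  'o' => row 0
  'e' => row 1
  'a' => row 0
  'h' => row 1
Rows:
  Row 0: "ggoa"
  Row 1: "pgeh"
First row length: 4

4


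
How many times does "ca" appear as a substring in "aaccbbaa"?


Searching for "ca" in "aaccbbaa"
Scanning each position:
  Position 0: "aa" => no
  Position 1: "ac" => no
  Position 2: "cc" => no
  Position 3: "cb" => no
  Position 4: "bb" => no
  Position 5: "ba" => no
  Position 6: "aa" => no
Total occurrences: 0

0


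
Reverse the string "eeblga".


Input: eeblga
Reading characters right to left:
  Position 5: 'a'
  Position 4: 'g'
  Position 3: 'l'
  Position 2: 'b'
  Position 1: 'e'
  Position 0: 'e'
Reversed: aglbee

aglbee


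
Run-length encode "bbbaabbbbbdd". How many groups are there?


Input: bbbaabbbbbdd
Scanning for consecutive runs:
  Group 1: 'b' x 3 (positions 0-2)
  Group 2: 'a' x 2 (positions 3-4)
  Group 3: 'b' x 5 (positions 5-9)
  Group 4: 'd' x 2 (positions 10-11)
Total groups: 4

4


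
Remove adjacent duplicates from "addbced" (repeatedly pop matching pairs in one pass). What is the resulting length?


Input: addbced
Stack-based adjacent duplicate removal:
  Read 'a': push. Stack: a
  Read 'd': push. Stack: ad
  Read 'd': matches stack top 'd' => pop. Stack: a
  Read 'b': push. Stack: ab
  Read 'c': push. Stack: abc
  Read 'e': push. Stack: abce
  Read 'd': push. Stack: abced
Final stack: "abced" (length 5)

5


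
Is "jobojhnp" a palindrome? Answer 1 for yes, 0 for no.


Input: jobojhnp
Reversed: pnhjoboj
  Compare pos 0 ('j') with pos 7 ('p'): MISMATCH
  Compare pos 1 ('o') with pos 6 ('n'): MISMATCH
  Compare pos 2 ('b') with pos 5 ('h'): MISMATCH
  Compare pos 3 ('o') with pos 4 ('j'): MISMATCH
Result: not a palindrome

0


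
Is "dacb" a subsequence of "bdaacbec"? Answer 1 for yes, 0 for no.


Check if "dacb" is a subsequence of "bdaacbec"
Greedy scan:
  Position 0 ('b'): no match needed
  Position 1 ('d'): matches sub[0] = 'd'
  Position 2 ('a'): matches sub[1] = 'a'
  Position 3 ('a'): no match needed
  Position 4 ('c'): matches sub[2] = 'c'
  Position 5 ('b'): matches sub[3] = 'b'
  Position 6 ('e'): no match needed
  Position 7 ('c'): no match needed
All 4 characters matched => is a subsequence

1


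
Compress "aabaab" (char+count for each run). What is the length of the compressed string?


Input: aabaab
Runs:
  'a' x 2 => "a2"
  'b' x 1 => "b1"
  'a' x 2 => "a2"
  'b' x 1 => "b1"
Compressed: "a2b1a2b1"
Compressed length: 8

8


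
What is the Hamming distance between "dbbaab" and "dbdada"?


Comparing "dbbaab" and "dbdada" position by position:
  Position 0: 'd' vs 'd' => same
  Position 1: 'b' vs 'b' => same
  Position 2: 'b' vs 'd' => differ
  Position 3: 'a' vs 'a' => same
  Position 4: 'a' vs 'd' => differ
  Position 5: 'b' vs 'a' => differ
Total differences (Hamming distance): 3

3


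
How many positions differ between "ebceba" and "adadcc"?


Comparing "ebceba" and "adadcc" position by position:
  Position 0: 'e' vs 'a' => DIFFER
  Position 1: 'b' vs 'd' => DIFFER
  Position 2: 'c' vs 'a' => DIFFER
  Position 3: 'e' vs 'd' => DIFFER
  Position 4: 'b' vs 'c' => DIFFER
  Position 5: 'a' vs 'c' => DIFFER
Positions that differ: 6

6


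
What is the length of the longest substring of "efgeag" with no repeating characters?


Input: "efgeag"
Sliding window (track last position of each char):
  Position 0 ('e'): window [0,0] length 1 -- new best
  Position 1 ('f'): window [0,1] length 2 -- new best
  Position 2 ('g'): window [0,2] length 3 -- new best
  Position 3 ('e'): repeat (last at 0), move window start to 1
  Position 3 ('e'): window [1,3] length 3
  Position 4 ('a'): window [1,4] length 4 -- new best
  Position 5 ('g'): repeat (last at 2), move window start to 3
  Position 5 ('g'): window [3,5] length 3
Longest substring with no repeats: "fgea" with length 4

4


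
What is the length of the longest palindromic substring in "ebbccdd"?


Input: "ebbccdd"
Checking substrings for palindromes:
  [1:3] "bb" (len 2) => palindrome
  [3:5] "cc" (len 2) => palindrome
  [5:7] "dd" (len 2) => palindrome
Longest palindromic substring: "bb" with length 2

2


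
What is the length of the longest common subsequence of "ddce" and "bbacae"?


LCS of "ddce" and "bbacae"
DP table:
           b    b    a    c    a    e
      0    0    0    0    0    0    0
  d   0    0    0    0    0    0    0
  d   0    0    0    0    0    0    0
  c   0    0    0    0    1    1    1
  e   0    0    0    0    1    1    2
LCS length = dp[4][6] = 2

2


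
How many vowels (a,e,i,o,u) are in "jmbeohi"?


Input: jmbeohi
Checking each character:
  'j' at position 0: consonant
  'm' at position 1: consonant
  'b' at position 2: consonant
  'e' at position 3: vowel (running total: 1)
  'o' at position 4: vowel (running total: 2)
  'h' at position 5: consonant
  'i' at position 6: vowel (running total: 3)
Total vowels: 3

3


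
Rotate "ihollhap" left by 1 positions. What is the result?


Input: "ihollhap", rotate left by 1
First 1 characters: "i"
Remaining characters: "hollhap"
Concatenate remaining + first: "hollhap" + "i" = "hollhapi"

hollhapi


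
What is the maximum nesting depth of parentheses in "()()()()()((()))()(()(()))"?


Input: "()()()()()((()))()(()(()))"
Tracking depth:
  Position 0 '(': depth becomes 1
  Position 1 ')': depth becomes 0
  Position 2 '(': depth becomes 1
  Position 3 ')': depth becomes 0
  Position 4 '(': depth becomes 1
  Position 5 ')': depth becomes 0
  Position 6 '(': depth becomes 1
  Position 7 ')': depth becomes 0
  Position 8 '(': depth becomes 1
  Position 9 ')': depth becomes 0
  Position 10 '(': depth becomes 1
  Position 11 '(': depth becomes 2
  Position 12 '(': depth becomes 3
  Position 13 ')': depth becomes 2
  Position 14 ')': depth becomes 1
  Position 15 ')': depth becomes 0
  Position 16 '(': depth becomes 1
  Position 17 ')': depth becomes 0
  Position 18 '(': depth becomes 1
  Position 19 '(': depth becomes 2
  Position 20 ')': depth becomes 1
  Position 21 '(': depth becomes 2
  Position 22 '(': depth becomes 3
  Position 23 ')': depth becomes 2
  Position 24 ')': depth becomes 1
  Position 25 ')': depth becomes 0
Maximum depth reached: 3

3


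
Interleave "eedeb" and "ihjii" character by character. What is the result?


Interleaving "eedeb" and "ihjii":
  Position 0: 'e' from first, 'i' from second => "ei"
  Position 1: 'e' from first, 'h' from second => "eh"
  Position 2: 'd' from first, 'j' from second => "dj"
  Position 3: 'e' from first, 'i' from second => "ei"
  Position 4: 'b' from first, 'i' from second => "bi"
Result: eiehdjeibi

eiehdjeibi


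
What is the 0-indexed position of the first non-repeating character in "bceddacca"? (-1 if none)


Input: bceddacca
Character frequencies:
  'a': 2
  'b': 1
  'c': 3
  'd': 2
  'e': 1
Scanning left to right for freq == 1:
  Position 0 ('b'): unique! => answer = 0

0


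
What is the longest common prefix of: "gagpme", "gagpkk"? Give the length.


Words: gagpme, gagpkk
  Position 0: all 'g' => match
  Position 1: all 'a' => match
  Position 2: all 'g' => match
  Position 3: all 'p' => match
  Position 4: ('m', 'k') => mismatch, stop
LCP = "gagp" (length 4)

4


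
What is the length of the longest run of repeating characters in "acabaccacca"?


Input: "acabaccacca"
Scanning for longest run:
  Position 1 ('c'): new char, reset run to 1
  Position 2 ('a'): new char, reset run to 1
  Position 3 ('b'): new char, reset run to 1
  Position 4 ('a'): new char, reset run to 1
  Position 5 ('c'): new char, reset run to 1
  Position 6 ('c'): continues run of 'c', length=2
  Position 7 ('a'): new char, reset run to 1
  Position 8 ('c'): new char, reset run to 1
  Position 9 ('c'): continues run of 'c', length=2
  Position 10 ('a'): new char, reset run to 1
Longest run: 'c' with length 2

2


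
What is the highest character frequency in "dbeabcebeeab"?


Input: dbeabcebeeab
Character counts:
  'a': 2
  'b': 4
  'c': 1
  'd': 1
  'e': 4
Maximum frequency: 4

4


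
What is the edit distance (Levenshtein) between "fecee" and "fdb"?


Computing edit distance: "fecee" -> "fdb"
DP table:
           f    d    b
      0    1    2    3
  f   1    0    1    2
  e   2    1    1    2
  c   3    2    2    2
  e   4    3    3    3
  e   5    4    4    4
Edit distance = dp[5][3] = 4

4


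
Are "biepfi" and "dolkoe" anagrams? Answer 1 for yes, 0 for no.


Strings: "biepfi", "dolkoe"
Sorted first:  befiip
Sorted second: dekloo
Differ at position 0: 'b' vs 'd' => not anagrams

0


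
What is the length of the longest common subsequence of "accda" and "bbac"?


LCS of "accda" and "bbac"
DP table:
           b    b    a    c
      0    0    0    0    0
  a   0    0    0    1    1
  c   0    0    0    1    2
  c   0    0    0    1    2
  d   0    0    0    1    2
  a   0    0    0    1    2
LCS length = dp[5][4] = 2

2


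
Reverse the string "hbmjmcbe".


Input: hbmjmcbe
Reading characters right to left:
  Position 7: 'e'
  Position 6: 'b'
  Position 5: 'c'
  Position 4: 'm'
  Position 3: 'j'
  Position 2: 'm'
  Position 1: 'b'
  Position 0: 'h'
Reversed: ebcmjmbh

ebcmjmbh
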